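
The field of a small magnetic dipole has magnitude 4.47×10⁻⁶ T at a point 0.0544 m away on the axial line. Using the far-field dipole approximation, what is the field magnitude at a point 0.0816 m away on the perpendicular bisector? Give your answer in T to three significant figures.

Dipole fields scale as 1/r³ in the far field.
The axial field is twice the equatorial field at the same r, so the geometry factor is 1/2.
B₂ = B₁ · (1/2) · (r₁/r₂)³ = 4.47×10⁻⁶ · 0.5 · (0.0544/0.0816)³.
(r₁/r₂)³ = (0.6667)³ = 0.2963.
B₂ ≈ 6.622×10⁻⁷ T.

B ≈ 6.62×10⁻⁷ T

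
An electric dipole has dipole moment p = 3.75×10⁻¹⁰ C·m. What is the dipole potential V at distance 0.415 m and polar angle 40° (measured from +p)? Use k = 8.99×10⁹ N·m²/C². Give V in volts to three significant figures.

The dipole potential is V = kp cosθ / r².
V = (8.99×10⁹)(3.75×10⁻¹⁰)·cos40° / (0.415)² = 15.00 V.

V ≈ 15.0 V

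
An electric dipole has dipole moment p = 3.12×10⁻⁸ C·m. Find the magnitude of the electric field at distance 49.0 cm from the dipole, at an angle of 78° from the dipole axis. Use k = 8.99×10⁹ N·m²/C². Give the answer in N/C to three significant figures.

E ≈ 2530 N/C

At angle θ the dipole field magnitude is E = (kp/r³)·√(1 + 3cos²θ).
kp/r³ = (8.99×10⁹)(3.12×10⁻⁸) / (0.490)³ = 2384 N/C.
√(1 + 3cos²78°) = √(1 + 3·0.0432) = √1.1297 ≈ 1.0629.
E ≈ 2384 × 1.063 = 2534 N/C.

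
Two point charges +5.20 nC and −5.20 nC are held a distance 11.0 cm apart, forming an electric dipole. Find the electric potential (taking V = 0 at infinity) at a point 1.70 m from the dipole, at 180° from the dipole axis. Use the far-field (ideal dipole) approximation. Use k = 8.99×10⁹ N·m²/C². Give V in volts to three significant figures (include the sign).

Dipole moment p = qd = (5.20×10⁻⁹ C)(0.110 m) = 5.72×10⁻¹⁰ C·m.
The dipole potential is V = kp cosθ / r².
V = (8.99×10⁹)(5.72×10⁻¹⁰)·cos180° / (1.70)² = -1.779 V.

V ≈ -1.78 V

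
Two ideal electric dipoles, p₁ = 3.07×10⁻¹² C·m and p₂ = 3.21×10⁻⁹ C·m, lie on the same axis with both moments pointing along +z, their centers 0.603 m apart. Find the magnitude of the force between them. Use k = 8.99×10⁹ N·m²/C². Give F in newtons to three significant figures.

F ≈ 4.02×10⁻⁹ N

On-axis field of dipole 1 at distance r: E = 2kp₁/r³. Force on dipole 2 is F = p₂·dE/dr (gradient along axis).
dE/dr = −6kp₁/r⁴, so |F| = 6kp₁p₂/r⁴ (attractive for aligned moments).
F = 6(8.99×10⁹)(3.07×10⁻¹²)(3.21×10⁻⁹)/(0.603)⁴ = 4.021×10⁻⁹ N.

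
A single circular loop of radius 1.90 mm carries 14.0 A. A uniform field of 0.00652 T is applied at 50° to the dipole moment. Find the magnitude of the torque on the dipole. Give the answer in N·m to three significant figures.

τ ≈ 7.93×10⁻⁷ N·m

Magnetic moment m = IA = Iπa² = (14.0)·π·(0.00190)² = 1.588×10⁻⁴ A·m².
Torque on a magnetic dipole: τ = mB sinθ.
τ = (1.588×10⁻⁴)(0.00652)·sin50° = 7.931×10⁻⁷ N·m.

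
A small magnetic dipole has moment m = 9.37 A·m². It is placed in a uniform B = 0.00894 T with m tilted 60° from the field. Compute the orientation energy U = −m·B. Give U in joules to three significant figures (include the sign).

U = −m·B = −mB cosθ.
U = −(9.37)(0.00894)·cos60° = -0.04188 J.

U ≈ -0.0419 J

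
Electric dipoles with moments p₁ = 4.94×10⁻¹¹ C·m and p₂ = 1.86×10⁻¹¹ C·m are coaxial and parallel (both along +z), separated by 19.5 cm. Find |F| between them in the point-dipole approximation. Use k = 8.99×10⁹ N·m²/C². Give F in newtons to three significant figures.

On-axis field of dipole 1 at distance r: E = 2kp₁/r³. Force on dipole 2 is F = p₂·dE/dr (gradient along axis).
dE/dr = −6kp₁/r⁴, so |F| = 6kp₁p₂/r⁴ (attractive for aligned moments).
F = 6(8.99×10⁹)(4.94×10⁻¹¹)(1.86×10⁻¹¹)/(0.195)⁴ = 3.428×10⁻⁸ N.

F ≈ 3.43×10⁻⁸ N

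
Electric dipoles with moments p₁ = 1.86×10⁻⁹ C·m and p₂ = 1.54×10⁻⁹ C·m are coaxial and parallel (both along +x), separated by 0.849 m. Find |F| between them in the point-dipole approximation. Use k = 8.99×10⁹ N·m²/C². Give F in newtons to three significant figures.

F ≈ 2.97×10⁻⁷ N

On-axis field of dipole 1 at distance r: E = 2kp₁/r³. Force on dipole 2 is F = p₂·dE/dr (gradient along axis).
dE/dr = −6kp₁/r⁴, so |F| = 6kp₁p₂/r⁴ (attractive for aligned moments).
F = 6(8.99×10⁹)(1.86×10⁻⁹)(1.54×10⁻⁹)/(0.849)⁴ = 2.974×10⁻⁷ N.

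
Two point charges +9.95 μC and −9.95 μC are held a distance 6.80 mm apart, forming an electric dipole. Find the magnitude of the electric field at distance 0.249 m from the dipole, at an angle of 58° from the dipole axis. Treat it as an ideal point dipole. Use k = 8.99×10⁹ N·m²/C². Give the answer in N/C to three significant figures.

Dipole moment p = qd = (9.95×10⁻⁶ C)(0.00680 m) = 6.766×10⁻⁸ C·m.
At angle θ the dipole field magnitude is E = (kp/r³)·√(1 + 3cos²θ).
kp/r³ = (8.99×10⁹)(6.766×10⁻⁸) / (0.249)³ = 3.940×10⁴ N/C.
√(1 + 3cos²58°) = √(1 + 3·0.2808) = √1.8424 ≈ 1.3574.
E ≈ 3.940×10⁴ × 1.357 = 5.348×10⁴ N/C.

E ≈ 5.35×10⁴ N/C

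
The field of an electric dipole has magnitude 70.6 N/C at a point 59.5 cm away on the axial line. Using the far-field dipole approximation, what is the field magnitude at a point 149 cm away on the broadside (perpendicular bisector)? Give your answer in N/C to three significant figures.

E ≈ 2.25 N/C

Dipole fields scale as 1/r³ in the far field.
The axial field is twice the equatorial field at the same r, so the geometry factor is 1/2.
E₂ = E₁ · (1/2) · (r₁/r₂)³ = 70.6 · 0.5 · (59.5/149)³.
(r₁/r₂)³ = (0.3993)³ = 0.06368.
E₂ ≈ 2.248 N/C.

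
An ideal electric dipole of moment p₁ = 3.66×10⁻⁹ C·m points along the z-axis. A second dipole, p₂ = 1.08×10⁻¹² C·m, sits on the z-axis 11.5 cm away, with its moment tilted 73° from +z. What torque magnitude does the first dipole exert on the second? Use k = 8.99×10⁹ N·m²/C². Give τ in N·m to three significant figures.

The second dipole sits on the axis of the first, so the field there is axial: E₁ = 2kp₁/r³ along +z.
E₁ = 2(8.99×10⁹)(3.66×10⁻⁹)/(0.115)³ = 4.327×10⁴ N/C.
Torque on the second dipole: τ = p₂ E₁ sinθ.
τ = (1.08×10⁻¹²)(4.327×10⁴)·sin73° = 4.469×10⁻⁸ N·m.

τ ≈ 4.47×10⁻⁸ N·m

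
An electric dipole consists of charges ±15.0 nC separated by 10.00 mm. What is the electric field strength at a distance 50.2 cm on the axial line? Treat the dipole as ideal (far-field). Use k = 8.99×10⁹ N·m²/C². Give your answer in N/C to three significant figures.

E ≈ 21.3 N/C

Dipole moment p = qd = (1.50×10⁻⁸ C)(0.0100 m) = 1.50×10⁻¹⁰ C·m.
On the dipole axis E = 2kp/r³.
E = 2·(8.99×10⁹)(1.50×10⁻¹⁰) / (0.502)³ = 21.32 N/C.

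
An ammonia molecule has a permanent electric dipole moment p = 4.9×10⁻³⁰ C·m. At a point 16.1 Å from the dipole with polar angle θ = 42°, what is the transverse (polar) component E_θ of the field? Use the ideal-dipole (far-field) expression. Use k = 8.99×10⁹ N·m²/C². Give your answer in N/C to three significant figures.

E_θ ≈ 7.06×10⁶ N/C

For a dipole, E_θ = (kp sinθ)/r³.
kp/r³ = (8.99×10⁹)(4.90×10⁻³⁰)/(1.61×10⁻⁹)³ = 1.056×10⁷ N/C.
E_θ = 1.056×10⁷·sin42° = 7.063×10⁶ N/C.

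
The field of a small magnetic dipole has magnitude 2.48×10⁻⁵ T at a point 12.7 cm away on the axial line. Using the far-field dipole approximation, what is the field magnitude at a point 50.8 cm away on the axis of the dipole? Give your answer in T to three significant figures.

Dipole fields scale as 1/r³ in the far field; the geometry is the same at both points.
B₂ = B₁ · (r₁/r₂)³ = 2.48×10⁻⁵ · (12.7/50.8)³.
(r₁/r₂)³ = (0.25)³ = 0.01562.
B₂ ≈ 3.875×10⁻⁷ T.

B ≈ 3.88×10⁻⁷ T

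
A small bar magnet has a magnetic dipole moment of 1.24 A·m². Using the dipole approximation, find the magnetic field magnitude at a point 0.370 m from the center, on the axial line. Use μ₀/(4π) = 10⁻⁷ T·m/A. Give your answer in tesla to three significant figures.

On axis B = (μ₀/4π)·2m/r³.
B = 2·(10⁻⁷)·(1.24) / (0.370)³ = 4.896×10⁻⁶ T.

B ≈ 4.90×10⁻⁶ T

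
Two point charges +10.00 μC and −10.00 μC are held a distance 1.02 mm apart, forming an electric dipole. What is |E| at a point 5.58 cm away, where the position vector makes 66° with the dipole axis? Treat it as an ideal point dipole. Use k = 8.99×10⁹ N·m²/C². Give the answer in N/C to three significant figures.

Dipole moment p = qd = (1.00×10⁻⁵ C)(0.00102 m) = 1.02×10⁻⁸ C·m.
At angle θ the dipole field magnitude is E = (kp/r³)·√(1 + 3cos²θ).
kp/r³ = (8.99×10⁹)(1.02×10⁻⁸) / (0.0558)³ = 5.278×10⁵ N/C.
√(1 + 3cos²66°) = √(1 + 3·0.1654) = √1.4963 ≈ 1.2232.
E ≈ 5.278×10⁵ × 1.223 = 6.456×10⁵ N/C.

E ≈ 6.46×10⁵ N/C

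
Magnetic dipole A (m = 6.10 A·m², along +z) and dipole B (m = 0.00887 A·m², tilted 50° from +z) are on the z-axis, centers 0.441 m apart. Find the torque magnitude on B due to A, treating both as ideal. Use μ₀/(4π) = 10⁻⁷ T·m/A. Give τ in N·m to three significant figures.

τ ≈ 9.67×10⁻⁸ N·m

Dipole B is on the axis of dipole A, so B₁ there is axial: B₁ = (μ₀/4π)·2m₁/r³ along +z.
B₁ = 2(10⁻⁷)(6.10)/(0.441)³ = 1.422×10⁻⁵ T.
τ = m₂ B₁ sinθ.
τ = (0.00887)(1.422×10⁻⁵)·sin50° = 9.665×10⁻⁸ N·m.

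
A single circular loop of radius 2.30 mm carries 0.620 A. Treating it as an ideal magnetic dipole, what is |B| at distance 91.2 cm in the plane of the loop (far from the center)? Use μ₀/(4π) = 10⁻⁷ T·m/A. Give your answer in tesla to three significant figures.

Magnetic moment m = IA = Iπa² = (0.620)·π·(0.00230)² = 1.03×10⁻⁵ A·m².
In the equatorial plane B = (μ₀/4π)·m/r³ (half the axial value).
B = (10⁻⁷)·(1.03×10⁻⁵) / (0.912)³ = 1.358×10⁻¹² T.

B ≈ 1.36×10⁻¹² T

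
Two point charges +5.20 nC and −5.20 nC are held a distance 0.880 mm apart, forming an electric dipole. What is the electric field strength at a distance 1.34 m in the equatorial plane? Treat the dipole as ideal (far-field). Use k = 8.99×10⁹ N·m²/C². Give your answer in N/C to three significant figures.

Dipole moment p = qd = (5.20×10⁻⁹ C)(8.80×10⁻⁴ m) = 4.576×10⁻¹² C·m.
On the perpendicular bisector E = kp/r³ (half the axial value at the same distance).
E = (8.99×10⁹)(4.576×10⁻¹²) / (1.34)³ = 0.01710 N/C.

E ≈ 0.0171 N/C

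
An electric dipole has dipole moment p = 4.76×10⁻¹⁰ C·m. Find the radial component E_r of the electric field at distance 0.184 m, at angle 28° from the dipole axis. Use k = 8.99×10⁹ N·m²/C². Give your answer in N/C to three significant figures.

For a dipole, E_r = (2kp cosθ)/r³.
kp/r³ = (8.99×10⁹)(4.76×10⁻¹⁰)/(0.184)³ = 686.9 N/C.
E_r = 2·686.9·cos28° = 1213 N/C.

E_r ≈ 1210 N/C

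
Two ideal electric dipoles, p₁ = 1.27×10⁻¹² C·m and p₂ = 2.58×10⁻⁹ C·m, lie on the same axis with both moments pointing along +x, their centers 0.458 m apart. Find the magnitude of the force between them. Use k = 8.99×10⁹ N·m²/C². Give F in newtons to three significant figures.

F ≈ 4.02×10⁻⁹ N

On-axis field of dipole 1 at distance r: E = 2kp₁/r³. Force on dipole 2 is F = p₂·dE/dr (gradient along axis).
dE/dr = −6kp₁/r⁴, so |F| = 6kp₁p₂/r⁴ (attractive for aligned moments).
F = 6(8.99×10⁹)(1.27×10⁻¹²)(2.58×10⁻⁹)/(0.458)⁴ = 4.017×10⁻⁹ N.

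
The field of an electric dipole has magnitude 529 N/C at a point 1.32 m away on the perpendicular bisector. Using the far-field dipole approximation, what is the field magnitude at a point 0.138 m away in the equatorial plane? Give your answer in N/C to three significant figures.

E ≈ 4.63×10⁵ N/C

Dipole fields scale as 1/r³ in the far field; the geometry is the same at both points.
E₂ = E₁ · (r₁/r₂)³ = 529 · (1.32/0.138)³.
(r₁/r₂)³ = (9.565)³ = 875.2.
E₂ ≈ 4.630×10⁵ N/C.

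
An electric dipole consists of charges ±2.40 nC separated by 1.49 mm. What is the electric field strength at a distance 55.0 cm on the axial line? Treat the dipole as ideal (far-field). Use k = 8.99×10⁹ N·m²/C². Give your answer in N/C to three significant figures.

E ≈ 0.386 N/C

Dipole moment p = qd = (2.40×10⁻⁹ C)(0.00149 m) = 3.576×10⁻¹² C·m.
On the dipole axis E = 2kp/r³.
E = 2·(8.99×10⁹)(3.576×10⁻¹²) / (0.550)³ = 0.3865 N/C.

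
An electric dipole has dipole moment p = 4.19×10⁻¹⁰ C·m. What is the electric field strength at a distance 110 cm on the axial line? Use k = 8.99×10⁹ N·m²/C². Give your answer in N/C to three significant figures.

E ≈ 5.66 N/C

On the dipole axis E = 2kp/r³.
E = 2·(8.99×10⁹)(4.19×10⁻¹⁰) / (1.10)³ = 5.660 N/C.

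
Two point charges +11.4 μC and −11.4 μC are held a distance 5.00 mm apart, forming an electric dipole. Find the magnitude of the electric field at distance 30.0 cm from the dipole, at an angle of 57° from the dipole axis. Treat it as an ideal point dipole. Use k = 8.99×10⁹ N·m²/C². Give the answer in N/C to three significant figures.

E ≈ 2.61×10⁴ N/C

Dipole moment p = qd = (1.14×10⁻⁵ C)(0.00500 m) = 5.70×10⁻⁸ C·m.
At angle θ the dipole field magnitude is E = (kp/r³)·√(1 + 3cos²θ).
kp/r³ = (8.99×10⁹)(5.70×10⁻⁸) / (0.300)³ = 1.898×10⁴ N/C.
√(1 + 3cos²57°) = √(1 + 3·0.2966) = √1.8899 ≈ 1.3747.
E ≈ 1.898×10⁴ × 1.375 = 2.609×10⁴ N/C.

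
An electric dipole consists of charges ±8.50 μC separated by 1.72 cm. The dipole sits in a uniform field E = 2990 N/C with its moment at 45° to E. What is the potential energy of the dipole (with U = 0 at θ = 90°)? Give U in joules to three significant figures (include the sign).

U ≈ -3.09×10⁻⁴ J

Dipole moment p = qd = (8.50×10⁻⁶ C)(0.0172 m) = 1.462×10⁻⁷ C·m.
U = −p·E = −pE cosθ.
U = −(1.462×10⁻⁷)(2990)·cos45° = -3.091×10⁻⁴ J.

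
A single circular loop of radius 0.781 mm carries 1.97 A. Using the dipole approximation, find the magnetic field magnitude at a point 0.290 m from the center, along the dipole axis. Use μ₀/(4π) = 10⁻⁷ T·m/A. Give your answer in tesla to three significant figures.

Magnetic moment m = IA = Iπa² = (1.97)·π·(7.81×10⁻⁴)² = 3.775×10⁻⁶ A·m².
On axis B = (μ₀/4π)·2m/r³.
B = 2·(10⁻⁷)·(3.775×10⁻⁶) / (0.290)³ = 3.096×10⁻¹¹ T.

B ≈ 3.10×10⁻¹¹ T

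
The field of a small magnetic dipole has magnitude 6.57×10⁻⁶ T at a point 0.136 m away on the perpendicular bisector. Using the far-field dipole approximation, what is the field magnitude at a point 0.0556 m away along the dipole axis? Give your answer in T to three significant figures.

Dipole fields scale as 1/r³ in the far field.
The axial field is twice the equatorial field at the same r, so the geometry factor is 2/1.
B₂ = B₁ · (2/1) · (r₁/r₂)³ = 6.57×10⁻⁶ · 2 · (0.136/0.0556)³.
(r₁/r₂)³ = (2.446)³ = 14.63.
B₂ ≈ 1.923×10⁻⁴ T.

B ≈ 1.92×10⁻⁴ T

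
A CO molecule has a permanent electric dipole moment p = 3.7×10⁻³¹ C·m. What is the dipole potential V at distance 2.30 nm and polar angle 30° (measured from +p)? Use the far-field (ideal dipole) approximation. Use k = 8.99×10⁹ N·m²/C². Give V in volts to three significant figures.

V ≈ 5.45×10⁻⁴ V

The dipole potential is V = kp cosθ / r².
V = (8.99×10⁹)(3.70×10⁻³¹)·cos30° / (2.30×10⁻⁹)² = 5.445×10⁻⁴ V.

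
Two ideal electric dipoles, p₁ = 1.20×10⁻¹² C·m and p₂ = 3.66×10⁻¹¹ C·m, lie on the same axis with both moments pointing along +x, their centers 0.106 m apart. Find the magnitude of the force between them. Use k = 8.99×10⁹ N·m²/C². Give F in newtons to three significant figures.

On-axis field of dipole 1 at distance r: E = 2kp₁/r³. Force on dipole 2 is F = p₂·dE/dr (gradient along axis).
dE/dr = −6kp₁/r⁴, so |F| = 6kp₁p₂/r⁴ (attractive for aligned moments).
F = 6(8.99×10⁹)(1.20×10⁻¹²)(3.66×10⁻¹¹)/(0.106)⁴ = 1.877×10⁻⁸ N.

F ≈ 1.88×10⁻⁸ N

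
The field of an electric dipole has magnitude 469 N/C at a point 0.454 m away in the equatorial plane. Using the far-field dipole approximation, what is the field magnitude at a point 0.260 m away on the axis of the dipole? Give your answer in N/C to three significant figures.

Dipole fields scale as 1/r³ in the far field.
The axial field is twice the equatorial field at the same r, so the geometry factor is 2/1.
E₂ = E₁ · (2/1) · (r₁/r₂)³ = 469 · 2 · (0.454/0.260)³.
(r₁/r₂)³ = (1.746)³ = 5.324.
E₂ ≈ 4994 N/C.

E ≈ 4990 N/C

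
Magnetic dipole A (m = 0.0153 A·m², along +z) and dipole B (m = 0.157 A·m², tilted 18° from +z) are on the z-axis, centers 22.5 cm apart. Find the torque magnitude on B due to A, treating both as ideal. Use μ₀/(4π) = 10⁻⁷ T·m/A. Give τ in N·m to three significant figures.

τ ≈ 1.30×10⁻⁸ N·m

Dipole B is on the axis of dipole A, so B₁ there is axial: B₁ = (μ₀/4π)·2m₁/r³ along +z.
B₁ = 2(10⁻⁷)(0.0153)/(0.225)³ = 2.686×10⁻⁷ T.
τ = m₂ B₁ sinθ.
τ = (0.157)(2.686×10⁻⁷)·sin18° = 1.303×10⁻⁸ N·m.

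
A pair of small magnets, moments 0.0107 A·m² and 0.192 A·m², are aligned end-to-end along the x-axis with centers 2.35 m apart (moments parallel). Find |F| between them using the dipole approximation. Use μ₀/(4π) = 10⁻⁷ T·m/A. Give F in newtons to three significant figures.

F ≈ 4.04×10⁻¹¹ N

On-axis B of dipole 1: B = (μ₀/4π)·2m₁/r³. Force on dipole 2: F = m₂·dB/dr.
dB/dr = −(μ₀/4π)·6m₁/r⁴, so |F| = (μ₀/4π)·6m₁m₂/r⁴.
F = 6(10⁻⁷)(0.0107)(0.192)/(2.35)⁴ = 4.042×10⁻¹¹ N.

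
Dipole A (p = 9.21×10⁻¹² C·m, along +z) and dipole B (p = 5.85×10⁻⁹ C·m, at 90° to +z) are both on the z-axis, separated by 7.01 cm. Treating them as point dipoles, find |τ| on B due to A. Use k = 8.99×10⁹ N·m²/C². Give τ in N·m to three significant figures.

The second dipole sits on the axis of the first, so the field there is axial: E₁ = 2kp₁/r³ along +z.
E₁ = 2(8.99×10⁹)(9.21×10⁻¹²)/(0.0701)³ = 480.7 N/C.
Torque on the second dipole: τ = p₂ E₁ sinθ.
τ = (5.85×10⁻⁹)(480.7)·sin90° = 2.812×10⁻⁶ N·m.

τ ≈ 2.81×10⁻⁶ N·m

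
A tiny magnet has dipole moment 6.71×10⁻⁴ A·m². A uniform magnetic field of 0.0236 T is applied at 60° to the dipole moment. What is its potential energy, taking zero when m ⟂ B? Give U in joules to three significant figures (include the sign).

U ≈ -7.92×10⁻⁶ J

U = −m·B = −mB cosθ.
U = −(6.71×10⁻⁴)(0.0236)·cos60° = -7.918×10⁻⁶ J.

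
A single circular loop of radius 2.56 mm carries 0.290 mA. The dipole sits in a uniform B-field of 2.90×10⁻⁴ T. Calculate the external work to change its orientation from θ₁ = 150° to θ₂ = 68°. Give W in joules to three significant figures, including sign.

Magnetic moment m = IA = Iπa² = (2.90×10⁻⁴)·π·(0.00256)² = 5.971×10⁻⁹ A·m².
W_ext = ΔU = −mB cosθ₂ + mB cosθ₁ = mB(cosθ₁ − cosθ₂).
W = (5.971×10⁻⁹)(2.90×10⁻⁴)·(cos150° − cos68°) = (1.732×10⁻¹²)·(-1.2406) = -2.148×10⁻¹² J.

W ≈ -2.15×10⁻¹² J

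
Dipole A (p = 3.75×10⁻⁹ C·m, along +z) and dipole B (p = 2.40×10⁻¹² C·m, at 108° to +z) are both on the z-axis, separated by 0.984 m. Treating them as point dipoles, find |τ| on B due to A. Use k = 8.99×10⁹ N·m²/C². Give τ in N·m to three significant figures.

The second dipole sits on the axis of the first, so the field there is axial: E₁ = 2kp₁/r³ along +z.
E₁ = 2(8.99×10⁹)(3.75×10⁻⁹)/(0.984)³ = 70.77 N/C.
Torque on the second dipole: τ = p₂ E₁ sinθ.
τ = (2.40×10⁻¹²)(70.77)·sin108° = 1.615×10⁻¹⁰ N·m.

τ ≈ 1.62×10⁻¹⁰ N·m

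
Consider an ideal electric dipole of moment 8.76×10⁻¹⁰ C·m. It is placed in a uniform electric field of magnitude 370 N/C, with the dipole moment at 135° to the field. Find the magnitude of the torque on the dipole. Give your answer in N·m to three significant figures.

τ ≈ 2.29×10⁻⁷ N·m

Torque on an electric dipole: τ = pE sinθ.
τ = (8.76×10⁻¹⁰)(370)·sin135° = 2.292×10⁻⁷ N·m.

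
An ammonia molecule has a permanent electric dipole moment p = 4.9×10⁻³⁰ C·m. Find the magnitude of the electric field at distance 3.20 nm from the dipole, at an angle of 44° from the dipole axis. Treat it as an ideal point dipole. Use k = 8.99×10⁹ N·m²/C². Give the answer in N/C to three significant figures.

E ≈ 2.15×10⁶ N/C

At angle θ the dipole field magnitude is E = (kp/r³)·√(1 + 3cos²θ).
kp/r³ = (8.99×10⁹)(4.90×10⁻³⁰) / (3.20×10⁻⁹)³ = 1.344×10⁶ N/C.
√(1 + 3cos²44°) = √(1 + 3·0.5174) = √2.5523 ≈ 1.5976.
E ≈ 1.344×10⁶ × 1.598 = 2.148×10⁶ N/C.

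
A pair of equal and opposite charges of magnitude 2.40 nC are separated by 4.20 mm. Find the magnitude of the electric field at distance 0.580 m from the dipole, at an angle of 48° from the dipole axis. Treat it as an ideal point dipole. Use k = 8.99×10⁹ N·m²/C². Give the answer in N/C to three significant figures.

Dipole moment p = qd = (2.40×10⁻⁹ C)(0.00420 m) = 1.008×10⁻¹¹ C·m.
At angle θ the dipole field magnitude is E = (kp/r³)·√(1 + 3cos²θ).
kp/r³ = (8.99×10⁹)(1.008×10⁻¹¹) / (0.580)³ = 0.4644 N/C.
√(1 + 3cos²48°) = √(1 + 3·0.4477) = √2.3432 ≈ 1.5308.
E ≈ 0.4644 × 1.531 = 0.7110 N/C.

E ≈ 0.711 N/C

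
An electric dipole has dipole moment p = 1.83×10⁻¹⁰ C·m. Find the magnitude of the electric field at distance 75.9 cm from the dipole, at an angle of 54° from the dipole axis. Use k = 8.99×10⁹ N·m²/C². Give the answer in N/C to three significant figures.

At angle θ the dipole field magnitude is E = (kp/r³)·√(1 + 3cos²θ).
kp/r³ = (8.99×10⁹)(1.83×10⁻¹⁰) / (0.759)³ = 3.763 N/C.
√(1 + 3cos²54°) = √(1 + 3·0.3455) = √2.0365 ≈ 1.4271.
E ≈ 3.763 × 1.427 = 5.369 N/C.

E ≈ 5.37 N/C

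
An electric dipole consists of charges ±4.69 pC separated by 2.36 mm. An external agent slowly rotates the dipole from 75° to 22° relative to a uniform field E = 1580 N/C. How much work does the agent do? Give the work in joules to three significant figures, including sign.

Dipole moment p = qd = (4.69×10⁻¹² C)(0.00236 m) = 1.107×10⁻¹⁴ C·m.
W_ext = ΔU = U(θ₂) − U(θ₁) = −pE cosθ₂ − (−pE cosθ₁) = pE(cosθ₁ − cosθ₂).
W = (1.107×10⁻¹⁴)(1580)·(cos75° − cos22°) = (1.749×10⁻¹¹)·(-0.6684) = -1.169×10⁻¹¹ J.

W ≈ -1.17×10⁻¹¹ J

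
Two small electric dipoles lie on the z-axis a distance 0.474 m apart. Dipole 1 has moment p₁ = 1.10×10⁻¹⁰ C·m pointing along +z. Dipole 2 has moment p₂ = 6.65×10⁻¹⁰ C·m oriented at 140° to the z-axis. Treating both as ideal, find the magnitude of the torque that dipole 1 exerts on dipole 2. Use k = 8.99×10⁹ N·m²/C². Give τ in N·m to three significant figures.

The second dipole sits on the axis of the first, so the field there is axial: E₁ = 2kp₁/r³ along +z.
E₁ = 2(8.99×10⁹)(1.10×10⁻¹⁰)/(0.474)³ = 18.57 N/C.
Torque on the second dipole: τ = p₂ E₁ sinθ.
τ = (6.65×10⁻¹⁰)(18.57)·sin140° = 7.938×10⁻⁹ N·m.

τ ≈ 7.94×10⁻⁹ N·m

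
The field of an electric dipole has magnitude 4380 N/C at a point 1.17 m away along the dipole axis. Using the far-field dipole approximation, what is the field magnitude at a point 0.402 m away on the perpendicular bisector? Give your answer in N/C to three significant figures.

Dipole fields scale as 1/r³ in the far field.
The axial field is twice the equatorial field at the same r, so the geometry factor is 1/2.
E₂ = E₁ · (1/2) · (r₁/r₂)³ = 4380 · 0.5 · (1.17/0.402)³.
(r₁/r₂)³ = (2.91)³ = 24.65.
E₂ ≈ 5.399×10⁴ N/C.

E ≈ 5.40×10⁴ N/C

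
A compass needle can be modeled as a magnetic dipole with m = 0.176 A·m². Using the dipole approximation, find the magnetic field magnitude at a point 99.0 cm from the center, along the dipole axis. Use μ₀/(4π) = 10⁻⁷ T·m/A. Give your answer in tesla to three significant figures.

B ≈ 3.63×10⁻⁸ T

On axis B = (μ₀/4π)·2m/r³.
B = 2·(10⁻⁷)·(0.176) / (0.990)³ = 3.628×10⁻⁸ T.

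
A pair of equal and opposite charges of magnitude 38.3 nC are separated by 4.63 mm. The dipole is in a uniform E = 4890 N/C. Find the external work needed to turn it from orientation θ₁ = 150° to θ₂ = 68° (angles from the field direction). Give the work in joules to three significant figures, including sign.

Dipole moment p = qd = (3.83×10⁻⁸ C)(0.00463 m) = 1.773×10⁻¹⁰ C·m.
W_ext = ΔU = U(θ₂) − U(θ₁) = −pE cosθ₂ − (−pE cosθ₁) = pE(cosθ₁ − cosθ₂).
W = (1.773×10⁻¹⁰)(4890)·(cos150° − cos68°) = (8.670×10⁻⁷)·(-1.2406) = -1.076×10⁻⁶ J.

W ≈ -1.08×10⁻⁶ J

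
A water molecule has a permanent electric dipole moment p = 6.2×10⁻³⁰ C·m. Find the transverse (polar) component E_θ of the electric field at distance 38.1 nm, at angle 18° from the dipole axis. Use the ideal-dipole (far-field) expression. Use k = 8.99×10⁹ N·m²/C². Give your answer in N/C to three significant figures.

For a dipole, E_θ = (kp sinθ)/r³.
kp/r³ = (8.99×10⁹)(6.20×10⁻³⁰)/(3.81×10⁻⁸)³ = 1008 N/C.
E_θ = 1008·sin18° = 311.4 N/C.

E_θ ≈ 311 N/C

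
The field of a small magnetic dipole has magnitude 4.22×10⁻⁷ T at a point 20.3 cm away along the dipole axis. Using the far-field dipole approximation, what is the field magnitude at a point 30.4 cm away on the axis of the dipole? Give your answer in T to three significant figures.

B ≈ 1.26×10⁻⁷ T

Dipole fields scale as 1/r³ in the far field; the geometry is the same at both points.
B₂ = B₁ · (r₁/r₂)³ = 4.22×10⁻⁷ · (20.3/30.4)³.
(r₁/r₂)³ = (0.6678)³ = 0.2978.
B₂ ≈ 1.257×10⁻⁷ T.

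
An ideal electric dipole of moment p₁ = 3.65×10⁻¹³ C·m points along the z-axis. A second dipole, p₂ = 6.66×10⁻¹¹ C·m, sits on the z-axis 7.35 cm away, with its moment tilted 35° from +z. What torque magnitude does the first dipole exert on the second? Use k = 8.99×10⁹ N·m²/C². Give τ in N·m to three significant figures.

The second dipole sits on the axis of the first, so the field there is axial: E₁ = 2kp₁/r³ along +z.
E₁ = 2(8.99×10⁹)(3.65×10⁻¹³)/(0.0735)³ = 16.53 N/C.
Torque on the second dipole: τ = p₂ E₁ sinθ.
τ = (6.66×10⁻¹¹)(16.53)·sin35° = 6.314×10⁻¹⁰ N·m.

τ ≈ 6.31×10⁻¹⁰ N·m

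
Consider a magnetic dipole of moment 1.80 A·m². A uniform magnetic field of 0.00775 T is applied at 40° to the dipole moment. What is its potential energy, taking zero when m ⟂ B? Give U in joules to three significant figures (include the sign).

U ≈ -0.0107 J

U = −m·B = −mB cosθ.
U = −(1.80)(0.00775)·cos40° = -0.01069 J.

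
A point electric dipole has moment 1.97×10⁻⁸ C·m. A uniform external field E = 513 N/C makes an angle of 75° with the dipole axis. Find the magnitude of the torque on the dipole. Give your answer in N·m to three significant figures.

Torque on an electric dipole: τ = pE sinθ.
τ = (1.97×10⁻⁸)(513)·sin75° = 9.762×10⁻⁶ N·m.

τ ≈ 9.76×10⁻⁶ N·m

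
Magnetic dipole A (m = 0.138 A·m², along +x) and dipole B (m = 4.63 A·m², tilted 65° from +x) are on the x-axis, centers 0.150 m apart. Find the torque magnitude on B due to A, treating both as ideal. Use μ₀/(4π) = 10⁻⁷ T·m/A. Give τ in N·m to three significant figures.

Dipole B is on the axis of dipole A, so B₁ there is axial: B₁ = (μ₀/4π)·2m₁/r³ along +x.
B₁ = 2(10⁻⁷)(0.138)/(0.150)³ = 8.178×10⁻⁶ T.
τ = m₂ B₁ sinθ.
τ = (4.63)(8.178×10⁻⁶)·sin65° = 3.432×10⁻⁵ N·m.

τ ≈ 3.43×10⁻⁵ N·m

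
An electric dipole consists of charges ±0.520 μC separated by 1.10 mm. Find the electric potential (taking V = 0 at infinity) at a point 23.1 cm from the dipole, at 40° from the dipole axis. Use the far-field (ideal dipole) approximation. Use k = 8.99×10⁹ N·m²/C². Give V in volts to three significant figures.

V ≈ 73.8 V

Dipole moment p = qd = (5.20×10⁻⁷ C)(0.00110 m) = 5.72×10⁻¹⁰ C·m.
The dipole potential is V = kp cosθ / r².
V = (8.99×10⁹)(5.72×10⁻¹⁰)·cos40° / (0.231)² = 73.82 V.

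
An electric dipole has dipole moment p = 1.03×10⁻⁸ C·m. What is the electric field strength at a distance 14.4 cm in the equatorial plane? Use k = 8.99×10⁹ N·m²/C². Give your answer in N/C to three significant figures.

E ≈ 3.10×10⁴ N/C

On the perpendicular bisector E = kp/r³ (half the axial value at the same distance).
E = (8.99×10⁹)(1.03×10⁻⁸) / (0.144)³ = 3.101×10⁴ N/C.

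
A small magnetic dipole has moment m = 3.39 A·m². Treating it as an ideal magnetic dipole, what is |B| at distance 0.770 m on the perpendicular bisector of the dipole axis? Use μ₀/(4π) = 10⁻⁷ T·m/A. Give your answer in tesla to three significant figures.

In the equatorial plane B = (μ₀/4π)·m/r³ (half the axial value).
B = (10⁻⁷)·(3.39) / (0.770)³ = 7.426×10⁻⁷ T.

B ≈ 7.43×10⁻⁷ T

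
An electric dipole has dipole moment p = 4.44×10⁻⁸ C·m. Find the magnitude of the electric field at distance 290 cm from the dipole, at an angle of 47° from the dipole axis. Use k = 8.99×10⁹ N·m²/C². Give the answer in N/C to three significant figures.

At angle θ the dipole field magnitude is E = (kp/r³)·√(1 + 3cos²θ).
kp/r³ = (8.99×10⁹)(4.44×10⁻⁸) / (2.90)³ = 16.37 N/C.
√(1 + 3cos²47°) = √(1 + 3·0.4651) = √2.3954 ≈ 1.5477.
E ≈ 16.37 × 1.548 = 25.33 N/C.

E ≈ 25.3 N/C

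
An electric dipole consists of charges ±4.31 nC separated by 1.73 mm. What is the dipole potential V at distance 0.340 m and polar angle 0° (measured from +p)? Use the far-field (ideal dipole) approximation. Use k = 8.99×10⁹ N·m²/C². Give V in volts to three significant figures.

V ≈ 0.580 V

Dipole moment p = qd = (4.31×10⁻⁹ C)(0.00173 m) = 7.456×10⁻¹² C·m.
The dipole potential is V = kp cosθ / r².
V = (8.99×10⁹)(7.456×10⁻¹²)·cos0° / (0.340)² = 0.5798 V.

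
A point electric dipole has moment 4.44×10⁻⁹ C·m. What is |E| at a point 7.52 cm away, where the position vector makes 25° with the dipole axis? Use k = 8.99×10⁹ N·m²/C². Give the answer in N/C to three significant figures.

At angle θ the dipole field magnitude is E = (kp/r³)·√(1 + 3cos²θ).
kp/r³ = (8.99×10⁹)(4.44×10⁻⁹) / (0.0752)³ = 9.386×10⁴ N/C.
√(1 + 3cos²25°) = √(1 + 3·0.8214) = √3.4642 ≈ 1.8612.
E ≈ 9.386×10⁴ × 1.861 = 1.747×10⁵ N/C.

E ≈ 1.75×10⁵ N/C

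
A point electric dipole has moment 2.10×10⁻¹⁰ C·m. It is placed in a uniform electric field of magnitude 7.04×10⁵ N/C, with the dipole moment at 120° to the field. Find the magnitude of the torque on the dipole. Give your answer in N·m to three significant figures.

τ ≈ 1.28×10⁻⁴ N·m

Torque on an electric dipole: τ = pE sinθ.
τ = (2.10×10⁻¹⁰)(7.04×10⁵)·sin120° = 1.280×10⁻⁴ N·m.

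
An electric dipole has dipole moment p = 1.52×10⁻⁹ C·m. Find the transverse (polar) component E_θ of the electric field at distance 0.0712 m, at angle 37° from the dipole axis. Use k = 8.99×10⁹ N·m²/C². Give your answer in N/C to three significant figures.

E_θ ≈ 2.28×10⁴ N/C

For a dipole, E_θ = (kp sinθ)/r³.
kp/r³ = (8.99×10⁹)(1.52×10⁻⁹)/(0.0712)³ = 3.786×10⁴ N/C.
E_θ = 3.786×10⁴·sin37° = 2.278×10⁴ N/C.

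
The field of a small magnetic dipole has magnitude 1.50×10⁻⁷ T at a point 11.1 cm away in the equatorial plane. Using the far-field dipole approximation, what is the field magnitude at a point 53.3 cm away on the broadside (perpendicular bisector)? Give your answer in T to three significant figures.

Dipole fields scale as 1/r³ in the far field; the geometry is the same at both points.
B₂ = B₁ · (r₁/r₂)³ = 1.50×10⁻⁷ · (11.1/53.3)³.
(r₁/r₂)³ = (0.2083)³ = 0.009032.
B₂ ≈ 1.355×10⁻⁹ T.

B ≈ 1.35×10⁻⁹ T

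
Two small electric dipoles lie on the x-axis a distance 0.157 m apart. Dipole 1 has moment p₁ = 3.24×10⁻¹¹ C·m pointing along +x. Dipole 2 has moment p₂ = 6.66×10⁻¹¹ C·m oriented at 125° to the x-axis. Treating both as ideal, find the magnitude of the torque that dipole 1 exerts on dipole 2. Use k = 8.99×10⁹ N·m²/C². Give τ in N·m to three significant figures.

τ ≈ 8.21×10⁻⁹ N·m

The second dipole sits on the axis of the first, so the field there is axial: E₁ = 2kp₁/r³ along +x.
E₁ = 2(8.99×10⁹)(3.24×10⁻¹¹)/(0.157)³ = 150.5 N/C.
Torque on the second dipole: τ = p₂ E₁ sinθ.
τ = (6.66×10⁻¹¹)(150.5)·sin125° = 8.212×10⁻⁹ N·m.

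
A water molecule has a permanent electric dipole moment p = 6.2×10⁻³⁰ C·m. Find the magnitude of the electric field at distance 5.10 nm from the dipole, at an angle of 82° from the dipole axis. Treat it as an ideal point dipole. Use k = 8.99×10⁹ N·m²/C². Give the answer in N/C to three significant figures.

At angle θ the dipole field magnitude is E = (kp/r³)·√(1 + 3cos²θ).
kp/r³ = (8.99×10⁹)(6.20×10⁻³⁰) / (5.10×10⁻⁹)³ = 4.202×10⁵ N/C.
√(1 + 3cos²82°) = √(1 + 3·0.0194) = √1.0581 ≈ 1.0286.
E ≈ 4.202×10⁵ × 1.029 = 4.322×10⁵ N/C.

E ≈ 4.32×10⁵ N/C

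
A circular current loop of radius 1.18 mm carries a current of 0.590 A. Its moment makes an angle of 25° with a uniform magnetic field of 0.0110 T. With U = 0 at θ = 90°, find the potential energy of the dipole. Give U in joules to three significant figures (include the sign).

U ≈ -2.57×10⁻⁸ J

Magnetic moment m = IA = Iπa² = (0.590)·π·(0.00118)² = 2.581×10⁻⁶ A·m².
U = −m·B = −mB cosθ.
U = −(2.581×10⁻⁶)(0.0110)·cos25° = -2.573×10⁻⁸ J.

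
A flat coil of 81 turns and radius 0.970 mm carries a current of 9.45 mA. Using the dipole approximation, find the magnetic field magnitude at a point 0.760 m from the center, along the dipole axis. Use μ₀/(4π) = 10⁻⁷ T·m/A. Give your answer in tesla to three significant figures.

m = NIA = NIπa² = 81·(0.00945)·π·(9.70×10⁻⁴)² = 2.263×10⁻⁶ A·m².
On axis B = (μ₀/4π)·2m/r³.
B = 2·(10⁻⁷)·(2.263×10⁻⁶) / (0.760)³ = 1.031×10⁻¹² T.

B ≈ 1.03×10⁻¹² T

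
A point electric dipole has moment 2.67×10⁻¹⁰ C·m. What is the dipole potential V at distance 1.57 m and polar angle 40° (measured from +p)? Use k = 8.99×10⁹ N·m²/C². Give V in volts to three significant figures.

The dipole potential is V = kp cosθ / r².
V = (8.99×10⁹)(2.67×10⁻¹⁰)·cos40° / (1.57)² = 0.7460 V.

V ≈ 0.746 V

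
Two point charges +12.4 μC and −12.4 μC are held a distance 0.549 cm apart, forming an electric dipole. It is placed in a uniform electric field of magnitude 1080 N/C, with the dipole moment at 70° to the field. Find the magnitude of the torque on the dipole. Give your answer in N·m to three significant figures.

Dipole moment p = qd = (1.24×10⁻⁵ C)(0.00549 m) = 6.808×10⁻⁸ C·m.
Torque on an electric dipole: τ = pE sinθ.
τ = (6.808×10⁻⁸)(1080)·sin70° = 6.909×10⁻⁵ N·m.

τ ≈ 6.91×10⁻⁵ N·m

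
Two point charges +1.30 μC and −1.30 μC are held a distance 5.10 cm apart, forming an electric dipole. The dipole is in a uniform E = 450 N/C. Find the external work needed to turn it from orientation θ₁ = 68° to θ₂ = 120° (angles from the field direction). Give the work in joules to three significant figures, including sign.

Dipole moment p = qd = (1.30×10⁻⁶ C)(0.0510 m) = 6.63×10⁻⁸ C·m.
W_ext = ΔU = U(θ₂) − U(θ₁) = −pE cosθ₂ − (−pE cosθ₁) = pE(cosθ₁ − cosθ₂).
W = (6.63×10⁻⁸)(450)·(cos68° − cos120°) = (2.984×10⁻⁵)·(+0.8746) = 2.609×10⁻⁵ J.

W ≈ 2.61×10⁻⁵ J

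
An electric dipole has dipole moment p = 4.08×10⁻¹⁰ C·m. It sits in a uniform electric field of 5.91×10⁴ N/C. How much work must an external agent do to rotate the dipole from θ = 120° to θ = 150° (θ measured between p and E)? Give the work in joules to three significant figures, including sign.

W_ext = ΔU = U(θ₂) − U(θ₁) = −pE cosθ₂ − (−pE cosθ₁) = pE(cosθ₁ − cosθ₂).
W = (4.08×10⁻¹⁰)(5.91×10⁴)·(cos120° − cos150°) = (2.411×10⁻⁵)·(+0.3660) = 8.826×10⁻⁶ J.

W ≈ 8.83×10⁻⁶ J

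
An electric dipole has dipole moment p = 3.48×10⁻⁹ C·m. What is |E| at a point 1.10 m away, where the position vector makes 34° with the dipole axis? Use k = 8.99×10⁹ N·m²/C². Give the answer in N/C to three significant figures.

E ≈ 41.1 N/C

At angle θ the dipole field magnitude is E = (kp/r³)·√(1 + 3cos²θ).
kp/r³ = (8.99×10⁹)(3.48×10⁻⁹) / (1.10)³ = 23.51 N/C.
√(1 + 3cos²34°) = √(1 + 3·0.6873) = √3.0619 ≈ 1.7498.
E ≈ 23.51 × 1.750 = 41.13 N/C.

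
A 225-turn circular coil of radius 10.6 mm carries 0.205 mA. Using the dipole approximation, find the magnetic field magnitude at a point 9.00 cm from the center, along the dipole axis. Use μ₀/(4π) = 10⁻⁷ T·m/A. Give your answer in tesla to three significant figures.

B ≈ 4.47×10⁻⁹ T

m = NIA = NIπa² = 225·(2.05×10⁻⁴)·π·(0.0106)² = 1.628×10⁻⁵ A·m².
On axis B = (μ₀/4π)·2m/r³.
B = 2·(10⁻⁷)·(1.628×10⁻⁵) / (0.0900)³ = 4.466×10⁻⁹ T.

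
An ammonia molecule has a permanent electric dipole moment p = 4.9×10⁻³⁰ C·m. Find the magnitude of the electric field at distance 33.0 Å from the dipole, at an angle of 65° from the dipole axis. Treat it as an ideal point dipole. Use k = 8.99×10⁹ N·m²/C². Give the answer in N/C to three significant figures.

At angle θ the dipole field magnitude is E = (kp/r³)·√(1 + 3cos²θ).
kp/r³ = (8.99×10⁹)(4.90×10⁻³⁰) / (3.30×10⁻⁹)³ = 1.226×10⁶ N/C.
√(1 + 3cos²65°) = √(1 + 3·0.1786) = √1.5358 ≈ 1.2393.
E ≈ 1.226×10⁶ × 1.239 = 1.519×10⁶ N/C.

E ≈ 1.52×10⁶ N/C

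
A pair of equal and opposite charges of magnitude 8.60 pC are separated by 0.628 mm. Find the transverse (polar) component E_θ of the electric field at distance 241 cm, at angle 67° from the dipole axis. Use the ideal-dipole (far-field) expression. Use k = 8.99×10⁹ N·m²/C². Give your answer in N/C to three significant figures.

Dipole moment p = qd = (8.60×10⁻¹² C)(6.28×10⁻⁴ m) = 5.401×10⁻¹⁵ C·m.
For a dipole, E_θ = (kp sinθ)/r³.
kp/r³ = (8.99×10⁹)(5.401×10⁻¹⁵)/(2.41)³ = 3.469×10⁻⁶ N/C.
E_θ = 3.469×10⁻⁶·sin67° = 3.193×10⁻⁶ N/C.

E_θ ≈ 3.19×10⁻⁶ N/C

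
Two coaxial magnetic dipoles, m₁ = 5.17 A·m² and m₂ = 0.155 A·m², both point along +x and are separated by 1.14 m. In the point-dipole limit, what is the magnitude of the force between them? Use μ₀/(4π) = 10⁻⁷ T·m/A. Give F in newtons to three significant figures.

F ≈ 2.85×10⁻⁷ N

On-axis B of dipole 1: B = (μ₀/4π)·2m₁/r³. Force on dipole 2: F = m₂·dB/dr.
dB/dr = −(μ₀/4π)·6m₁/r⁴, so |F| = (μ₀/4π)·6m₁m₂/r⁴.
F = 6(10⁻⁷)(5.17)(0.155)/(1.14)⁴ = 2.847×10⁻⁷ N.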